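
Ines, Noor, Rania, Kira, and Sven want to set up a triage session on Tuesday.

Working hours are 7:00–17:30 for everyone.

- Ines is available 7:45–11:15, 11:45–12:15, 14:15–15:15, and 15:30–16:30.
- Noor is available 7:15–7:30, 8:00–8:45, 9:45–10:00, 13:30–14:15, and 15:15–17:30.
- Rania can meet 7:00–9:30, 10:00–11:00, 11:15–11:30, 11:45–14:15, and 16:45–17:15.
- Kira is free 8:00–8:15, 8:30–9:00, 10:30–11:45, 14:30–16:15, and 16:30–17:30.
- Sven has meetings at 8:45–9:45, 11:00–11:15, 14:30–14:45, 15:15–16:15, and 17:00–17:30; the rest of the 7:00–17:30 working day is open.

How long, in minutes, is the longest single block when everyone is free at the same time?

Sven free within 07:00–17:30: 07:00–08:45, 09:45–11:00, 11:15–14:30, 14:45–15:15, 16:15–17:00.
Ines ∩ Noor: 08:00–08:45, 09:45–10:00, 15:30–16:30.
Ines ∩ Noor ∩ Rania: 08:00–08:45.
Ines ∩ Noor ∩ Rania ∩ Kira: 08:00–08:15, 08:30–08:45.
Ines ∩ Noor ∩ Rania ∩ Kira ∩ Sven: 08:00–08:15, 08:30–08:45.
Common window lengths: 15, 15 min; longest is 15.

15 minutes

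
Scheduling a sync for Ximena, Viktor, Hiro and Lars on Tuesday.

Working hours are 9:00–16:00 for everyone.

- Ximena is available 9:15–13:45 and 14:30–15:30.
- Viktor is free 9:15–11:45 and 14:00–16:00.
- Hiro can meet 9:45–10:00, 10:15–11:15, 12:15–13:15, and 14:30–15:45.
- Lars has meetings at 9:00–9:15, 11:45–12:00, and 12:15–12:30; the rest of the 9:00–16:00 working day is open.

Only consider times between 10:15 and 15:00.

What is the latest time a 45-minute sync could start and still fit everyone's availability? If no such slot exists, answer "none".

10:30

Lars free within 09:00–16:00: 09:15–11:45, 12:00–12:15, 12:30–16:00.
Ximena ∩ Viktor: 09:15–11:45, 14:30–15:30.
Ximena ∩ Viktor ∩ Hiro: 09:45–10:00, 10:15–11:15, 14:30–15:30.
Ximena ∩ Viktor ∩ Hiro ∩ Lars: 09:45–10:00, 10:15–11:15, 14:30–15:30.
Restricted to 10:15–15:00: 10:15–11:15, 14:30–15:00.
Windows ≥ 45 min: 10:15–11:15.
Latest start in the last window 10:15–11:15 is 11:15 − 45 min = 10:30.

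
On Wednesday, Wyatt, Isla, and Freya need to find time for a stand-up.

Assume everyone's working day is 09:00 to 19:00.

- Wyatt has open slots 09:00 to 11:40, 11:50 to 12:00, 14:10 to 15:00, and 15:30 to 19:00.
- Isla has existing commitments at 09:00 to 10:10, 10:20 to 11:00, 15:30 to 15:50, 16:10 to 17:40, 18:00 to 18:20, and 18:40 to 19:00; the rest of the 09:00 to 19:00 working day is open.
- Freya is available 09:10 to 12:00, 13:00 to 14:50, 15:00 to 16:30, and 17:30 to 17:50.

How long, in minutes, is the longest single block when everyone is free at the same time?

Isla free within 09:00–19:00: 10:10–10:20, 11:00–15:30, 15:50–16:10, 17:40–18:00, 18:20–18:40.
Wyatt ∩ Isla: 10:10–10:20, 11:00–11:40, 11:50–12:00, 14:10–15:00, 15:50–16:10, 17:40–18:00, 18:20–18:40.
Wyatt ∩ Isla ∩ Freya: 10:10–10:20, 11:00–11:40, 11:50–12:00, 14:10–14:50, 15:50–16:10, 17:40–17:50.
Common window lengths: 10, 40, 10, 40, 20, 10 min; longest is 40.

40 minutes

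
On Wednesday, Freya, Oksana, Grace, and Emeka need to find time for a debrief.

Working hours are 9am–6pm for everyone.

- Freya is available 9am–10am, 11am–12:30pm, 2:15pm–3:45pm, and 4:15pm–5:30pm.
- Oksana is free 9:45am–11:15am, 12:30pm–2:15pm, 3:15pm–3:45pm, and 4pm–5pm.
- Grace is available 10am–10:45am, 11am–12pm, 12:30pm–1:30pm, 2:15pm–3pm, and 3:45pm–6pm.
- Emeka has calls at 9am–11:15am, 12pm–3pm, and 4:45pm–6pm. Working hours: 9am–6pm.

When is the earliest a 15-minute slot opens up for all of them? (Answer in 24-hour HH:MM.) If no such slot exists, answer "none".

16:15

Emeka free within 09:00–18:00: 11:15–12:00, 15:00–16:45.
Freya ∩ Oksana: 09:45–10:00, 11:00–11:15, 15:15–15:45, 16:15–17:00.
Freya ∩ Oksana ∩ Grace: 11:00–11:15, 16:15–17:00.
Freya ∩ Oksana ∩ Grace ∩ Emeka: 16:15–16:45.
Windows ≥ 15 min: 16:15–16:45.
Earliest such window starts at 16:15.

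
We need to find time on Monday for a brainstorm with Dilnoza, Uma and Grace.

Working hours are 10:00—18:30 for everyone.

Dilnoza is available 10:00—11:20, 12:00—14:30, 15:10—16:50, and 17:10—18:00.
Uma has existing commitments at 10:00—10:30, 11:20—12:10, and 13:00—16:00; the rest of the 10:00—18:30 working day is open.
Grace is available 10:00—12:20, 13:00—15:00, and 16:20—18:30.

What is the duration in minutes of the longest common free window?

Uma free within 10:00–18:30: 10:30–11:20, 12:10–13:00, 16:00–18:30.
Dilnoza ∩ Uma: 10:30–11:20, 12:10–13:00, 16:00–16:50, 17:10–18:00.
Dilnoza ∩ Uma ∩ Grace: 10:30–11:20, 12:10–12:20, 16:20–16:50, 17:10–18:00.
Common window lengths: 50, 10, 30, 50 min; longest is 50.

50 minutes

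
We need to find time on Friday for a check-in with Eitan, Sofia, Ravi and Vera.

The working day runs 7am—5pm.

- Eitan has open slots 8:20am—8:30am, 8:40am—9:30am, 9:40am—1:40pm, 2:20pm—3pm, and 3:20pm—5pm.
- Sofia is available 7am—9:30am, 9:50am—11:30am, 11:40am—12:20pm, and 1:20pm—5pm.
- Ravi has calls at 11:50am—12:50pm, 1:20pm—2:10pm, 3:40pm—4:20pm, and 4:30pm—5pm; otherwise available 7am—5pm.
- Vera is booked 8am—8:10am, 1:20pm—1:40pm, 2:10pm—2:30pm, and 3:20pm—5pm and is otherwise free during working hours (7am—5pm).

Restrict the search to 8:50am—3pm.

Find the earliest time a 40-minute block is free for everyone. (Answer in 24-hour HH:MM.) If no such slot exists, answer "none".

Ravi free within 07:00–17:00: 07:00–11:50, 12:50–13:20, 14:10–15:40, 16:20–16:30.
Vera free within 07:00–17:00: 07:00–08:00, 08:10–13:20, 13:40–14:10, 14:30–15:20.
Eitan ∩ Sofia: 08:20–08:30, 08:40–09:30, 09:50–11:30, 11:40–12:20, 13:20–13:40, 14:20–15:00, 15:20–17:00.
Eitan ∩ Sofia ∩ Ravi: 08:20–08:30, 08:40–09:30, 09:50–11:30, 11:40–11:50, 14:20–15:00, 15:20–15:40, 16:20–16:30.
Eitan ∩ Sofia ∩ Ravi ∩ Vera: 08:20–08:30, 08:40–09:30, 09:50–11:30, 11:40–11:50, 14:30–15:00.
Restricted to 08:50–15:00: 08:50–09:30, 09:50–11:30, 11:40–11:50, 14:30–15:00.
Windows ≥ 40 min: 08:50–09:30, 09:50–11:30.
Earliest such window starts at 08:50.

08:50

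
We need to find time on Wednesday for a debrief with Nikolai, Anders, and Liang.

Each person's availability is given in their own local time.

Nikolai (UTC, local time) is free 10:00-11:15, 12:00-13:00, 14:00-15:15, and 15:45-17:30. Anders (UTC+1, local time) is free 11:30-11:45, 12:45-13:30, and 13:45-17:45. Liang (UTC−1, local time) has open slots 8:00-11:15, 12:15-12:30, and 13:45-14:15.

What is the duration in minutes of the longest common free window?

30 minutes

Nikolai → UTC: 10:00–11:15, 12:00–13:00, 14:00–15:15, 15:45–17:30.
Anders → UTC: 10:30–10:45, 11:45–12:30, 12:45–16:45.
Liang → UTC: 09:00–12:15, 13:15–13:30, 14:45–15:15.
Nikolai ∩ Anders: 10:30–10:45, 12:00–12:30, 12:45–13:00, 14:00–15:15, 15:45–16:45.
Nikolai ∩ Anders ∩ Liang: 10:30–10:45, 12:00–12:15, 14:45–15:15.
Common window lengths: 15, 15, 30 min; longest is 30.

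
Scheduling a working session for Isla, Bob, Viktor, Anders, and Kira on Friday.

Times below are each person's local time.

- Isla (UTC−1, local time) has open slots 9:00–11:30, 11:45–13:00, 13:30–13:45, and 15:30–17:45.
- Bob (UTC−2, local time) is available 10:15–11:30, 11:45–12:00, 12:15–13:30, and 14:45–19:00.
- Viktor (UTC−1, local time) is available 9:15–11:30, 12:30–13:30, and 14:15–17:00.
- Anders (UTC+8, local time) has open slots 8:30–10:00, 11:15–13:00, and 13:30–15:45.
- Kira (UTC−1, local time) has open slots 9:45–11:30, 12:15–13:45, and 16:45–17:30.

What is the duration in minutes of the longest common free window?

0 minutes

Isla → UTC: 10:00–12:30, 12:45–14:00, 14:30–14:45, 16:30–18:45.
Bob → UTC: 12:15–13:30, 13:45–14:00, 14:15–15:30, 16:45–21:00.
Viktor → UTC: 10:15–12:30, 13:30–14:30, 15:15–18:00.
Anders → UTC: 00:30–02:00, 03:15–05:00, 05:30–07:45.
Kira → UTC: 10:45–12:30, 13:15–14:45, 17:45–18:30.
Isla ∩ Bob: 12:15–12:30, 12:45–13:30, 13:45–14:00, 14:30–14:45, 16:45–18:45.
Isla ∩ Bob ∩ Viktor: 12:15–12:30, 13:45–14:00, 16:45–18:00.
Isla ∩ Bob ∩ Viktor ∩ Anders: (none).
Isla ∩ Bob ∩ Viktor ∩ Anders ∩ Kira: (none).
No common window.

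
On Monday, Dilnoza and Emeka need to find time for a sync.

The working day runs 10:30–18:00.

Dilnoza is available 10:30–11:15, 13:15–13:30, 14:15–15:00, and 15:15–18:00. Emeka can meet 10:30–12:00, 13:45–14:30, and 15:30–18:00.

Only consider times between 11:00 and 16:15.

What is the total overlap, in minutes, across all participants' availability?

Dilnoza ∩ Emeka: 10:30–11:15, 14:15–14:30, 15:30–18:00.
Restricted to 11:00–16:15: 11:00–11:15, 14:15–14:30, 15:30–16:15.
Total common minutes: 15 + 15 + 45 = 75.

75 minutes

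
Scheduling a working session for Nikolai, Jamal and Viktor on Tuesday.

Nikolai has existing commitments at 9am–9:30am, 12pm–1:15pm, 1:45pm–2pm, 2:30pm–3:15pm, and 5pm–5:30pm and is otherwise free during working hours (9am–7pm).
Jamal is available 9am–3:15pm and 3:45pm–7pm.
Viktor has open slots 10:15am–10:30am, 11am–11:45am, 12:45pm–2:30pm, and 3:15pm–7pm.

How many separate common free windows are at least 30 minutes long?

5

Nikolai free within 09:00–19:00: 09:30–12:00, 13:15–13:45, 14:00–14:30, 15:15–17:00, 17:30–19:00.
Nikolai ∩ Jamal: 09:30–12:00, 13:15–13:45, 14:00–14:30, 15:45–17:00, 17:30–19:00.
Nikolai ∩ Jamal ∩ Viktor: 10:15–10:30, 11:00–11:45, 13:15–13:45, 14:00–14:30, 15:45–17:00, 17:30–19:00.
Windows ≥ 30 min: 11:00–11:45, 13:15–13:45, 14:00–14:30, 15:45–17:00, 17:30–19:00.
That's 5 windows.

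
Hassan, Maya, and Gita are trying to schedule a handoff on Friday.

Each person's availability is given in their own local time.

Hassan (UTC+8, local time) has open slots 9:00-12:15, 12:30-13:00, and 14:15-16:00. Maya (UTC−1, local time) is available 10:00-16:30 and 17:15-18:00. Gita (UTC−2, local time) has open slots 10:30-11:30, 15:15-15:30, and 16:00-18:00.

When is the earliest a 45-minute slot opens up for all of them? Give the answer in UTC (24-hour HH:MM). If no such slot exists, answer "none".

none

Hassan → UTC: 01:00–04:15, 04:30–05:00, 06:15–08:00.
Maya → UTC: 11:00–17:30, 18:15–19:00.
Gita → UTC: 12:30–13:30, 17:15–17:30, 18:00–20:00.
Hassan ∩ Maya: (none).
Hassan ∩ Maya ∩ Gita: (none).
Windows ≥ 45 min: (none).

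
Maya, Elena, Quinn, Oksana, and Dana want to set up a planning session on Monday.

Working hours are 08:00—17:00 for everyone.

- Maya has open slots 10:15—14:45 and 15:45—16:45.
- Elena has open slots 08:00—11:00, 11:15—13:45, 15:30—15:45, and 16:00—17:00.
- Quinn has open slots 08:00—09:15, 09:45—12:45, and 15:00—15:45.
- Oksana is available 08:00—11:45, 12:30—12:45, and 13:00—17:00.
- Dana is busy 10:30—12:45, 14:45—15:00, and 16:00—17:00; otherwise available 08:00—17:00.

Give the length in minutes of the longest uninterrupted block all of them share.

Dana free within 08:00–17:00: 08:00–10:30, 12:45–14:45, 15:00–16:00.
Maya ∩ Elena: 10:15–11:00, 11:15–13:45, 16:00–16:45.
Maya ∩ Elena ∩ Quinn: 10:15–11:00, 11:15–12:45.
Maya ∩ Elena ∩ Quinn ∩ Oksana: 10:15–11:00, 11:15–11:45, 12:30–12:45.
Maya ∩ Elena ∩ Quinn ∩ Oksana ∩ Dana: 10:15–10:30.
Single common window of 15 minutes.

15 minutes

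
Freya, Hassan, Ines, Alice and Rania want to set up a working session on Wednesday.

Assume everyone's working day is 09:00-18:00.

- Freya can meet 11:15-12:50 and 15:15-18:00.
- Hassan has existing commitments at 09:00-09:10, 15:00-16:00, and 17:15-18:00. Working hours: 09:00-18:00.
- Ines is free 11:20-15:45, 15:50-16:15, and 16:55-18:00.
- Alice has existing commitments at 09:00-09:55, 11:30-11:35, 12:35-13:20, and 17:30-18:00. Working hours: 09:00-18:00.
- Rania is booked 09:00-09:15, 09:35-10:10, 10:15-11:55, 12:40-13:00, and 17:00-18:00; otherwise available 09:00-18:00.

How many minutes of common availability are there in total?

60 minutes

Hassan free within 09:00–18:00: 09:10–15:00, 16:00–17:15.
Alice free within 09:00–18:00: 09:55–11:30, 11:35–12:35, 13:20–17:30.
Rania free within 09:00–18:00: 09:15–09:35, 10:10–10:15, 11:55–12:40, 13:00–17:00.
Freya ∩ Hassan: 11:15–12:50, 16:00–17:15.
Freya ∩ Hassan ∩ Ines: 11:20–12:50, 16:00–16:15, 16:55–17:15.
Freya ∩ Hassan ∩ Ines ∩ Alice: 11:20–11:30, 11:35–12:35, 16:00–16:15, 16:55–17:15.
Freya ∩ Hassan ∩ Ines ∩ Alice ∩ Rania: 11:55–12:35, 16:00–16:15, 16:55–17:00.
Total common minutes: 40 + 15 + 5 = 60.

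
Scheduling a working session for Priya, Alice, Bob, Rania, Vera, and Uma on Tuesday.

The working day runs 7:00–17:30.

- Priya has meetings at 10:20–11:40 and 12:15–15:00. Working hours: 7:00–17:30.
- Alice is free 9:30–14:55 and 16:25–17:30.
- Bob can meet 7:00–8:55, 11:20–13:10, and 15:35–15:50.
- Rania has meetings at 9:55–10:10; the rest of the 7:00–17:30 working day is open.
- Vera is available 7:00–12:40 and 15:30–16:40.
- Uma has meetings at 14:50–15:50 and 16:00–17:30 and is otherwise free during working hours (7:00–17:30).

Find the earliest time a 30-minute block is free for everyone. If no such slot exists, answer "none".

11:40

Priya free within 07:00–17:30: 07:00–10:20, 11:40–12:15, 15:00–17:30.
Rania free within 07:00–17:30: 07:00–09:55, 10:10–17:30.
Uma free within 07:00–17:30: 07:00–14:50, 15:50–16:00.
Priya ∩ Alice: 09:30–10:20, 11:40–12:15, 16:25–17:30.
Priya ∩ Alice ∩ Bob: 11:40–12:15.
Priya ∩ Alice ∩ Bob ∩ Rania: 11:40–12:15.
Priya ∩ Alice ∩ Bob ∩ Rania ∩ Vera: 11:40–12:15.
Priya ∩ Alice ∩ Bob ∩ Rania ∩ Vera ∩ Uma: 11:40–12:15.
Windows ≥ 30 min: 11:40–12:15.
Earliest such window starts at 11:40.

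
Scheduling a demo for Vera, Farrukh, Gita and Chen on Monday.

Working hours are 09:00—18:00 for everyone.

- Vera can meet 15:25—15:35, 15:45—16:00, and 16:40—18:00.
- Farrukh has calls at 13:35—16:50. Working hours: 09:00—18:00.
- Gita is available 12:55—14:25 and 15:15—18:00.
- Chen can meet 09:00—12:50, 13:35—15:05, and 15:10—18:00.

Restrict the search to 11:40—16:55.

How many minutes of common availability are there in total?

Farrukh free within 09:00–18:00: 09:00–13:35, 16:50–18:00.
Vera ∩ Farrukh: 16:50–18:00.
Vera ∩ Farrukh ∩ Gita: 16:50–18:00.
Vera ∩ Farrukh ∩ Gita ∩ Chen: 16:50–18:00.
Restricted to 11:40–16:55: 16:50–16:55.
Total common minutes: 5.

5 minutes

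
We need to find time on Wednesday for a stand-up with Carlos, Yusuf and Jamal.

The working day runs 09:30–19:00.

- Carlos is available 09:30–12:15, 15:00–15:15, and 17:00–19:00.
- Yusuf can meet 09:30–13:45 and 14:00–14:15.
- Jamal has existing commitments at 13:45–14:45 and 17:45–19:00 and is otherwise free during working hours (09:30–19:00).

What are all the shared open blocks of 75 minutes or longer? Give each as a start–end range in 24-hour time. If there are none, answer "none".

Jamal free within 09:30–19:00: 09:30–13:45, 14:45–17:45.
Carlos ∩ Yusuf: 09:30–12:15.
Carlos ∩ Yusuf ∩ Jamal: 09:30–12:15.
Windows ≥ 75 min: 09:30–12:15.

09:30–12:15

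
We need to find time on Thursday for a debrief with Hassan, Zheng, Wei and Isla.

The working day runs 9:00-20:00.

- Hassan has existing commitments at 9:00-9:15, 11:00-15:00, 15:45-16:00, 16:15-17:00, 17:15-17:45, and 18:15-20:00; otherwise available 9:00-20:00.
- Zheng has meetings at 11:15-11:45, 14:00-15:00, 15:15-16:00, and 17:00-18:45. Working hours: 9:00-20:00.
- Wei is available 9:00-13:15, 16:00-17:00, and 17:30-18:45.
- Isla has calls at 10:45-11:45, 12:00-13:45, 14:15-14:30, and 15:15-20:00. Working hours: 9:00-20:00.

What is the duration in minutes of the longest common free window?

Hassan free within 09:00–20:00: 09:15–11:00, 15:00–15:45, 16:00–16:15, 17:00–17:15, 17:45–18:15.
Zheng free within 09:00–20:00: 09:00–11:15, 11:45–14:00, 15:00–15:15, 16:00–17:00, 18:45–20:00.
Isla free within 09:00–20:00: 09:00–10:45, 11:45–12:00, 13:45–14:15, 14:30–15:15.
Hassan ∩ Zheng: 09:15–11:00, 15:00–15:15, 16:00–16:15.
Hassan ∩ Zheng ∩ Wei: 09:15–11:00, 16:00–16:15.
Hassan ∩ Zheng ∩ Wei ∩ Isla: 09:15–10:45.
Single common window of 90 minutes.

90 minutes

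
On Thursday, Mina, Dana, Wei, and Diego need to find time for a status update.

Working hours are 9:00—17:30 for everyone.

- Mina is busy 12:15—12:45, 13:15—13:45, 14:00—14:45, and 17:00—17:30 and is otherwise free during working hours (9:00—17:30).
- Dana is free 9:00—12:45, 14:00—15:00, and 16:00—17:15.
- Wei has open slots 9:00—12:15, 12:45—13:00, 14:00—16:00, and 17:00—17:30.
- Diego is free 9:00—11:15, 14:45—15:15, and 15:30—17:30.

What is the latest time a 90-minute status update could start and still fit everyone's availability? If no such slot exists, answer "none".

09:45

Mina free within 09:00–17:30: 09:00–12:15, 12:45–13:15, 13:45–14:00, 14:45–17:00.
Mina ∩ Dana: 09:00–12:15, 14:45–15:00, 16:00–17:00.
Mina ∩ Dana ∩ Wei: 09:00–12:15, 14:45–15:00.
Mina ∩ Dana ∩ Wei ∩ Diego: 09:00–11:15, 14:45–15:00.
Windows ≥ 90 min: 09:00–11:15.
Latest start in the last window 09:00–11:15 is 11:15 − 90 min = 09:45.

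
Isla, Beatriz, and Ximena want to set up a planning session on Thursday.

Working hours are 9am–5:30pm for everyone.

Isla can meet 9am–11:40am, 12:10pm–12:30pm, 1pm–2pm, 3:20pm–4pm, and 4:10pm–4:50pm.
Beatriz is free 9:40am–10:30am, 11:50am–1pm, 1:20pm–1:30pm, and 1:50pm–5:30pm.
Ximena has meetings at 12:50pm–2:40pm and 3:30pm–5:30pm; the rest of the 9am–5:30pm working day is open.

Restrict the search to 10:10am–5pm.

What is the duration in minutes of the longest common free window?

Ximena free within 09:00–17:30: 09:00–12:50, 14:40–15:30.
Isla ∩ Beatriz: 09:40–10:30, 12:10–12:30, 13:20–13:30, 13:50–14:00, 15:20–16:00, 16:10–16:50.
Isla ∩ Beatriz ∩ Ximena: 09:40–10:30, 12:10–12:30, 15:20–15:30.
Restricted to 10:10–17:00: 10:10–10:30, 12:10–12:30, 15:20–15:30.
Common window lengths: 20, 20, 10 min; longest is 20.

20 minutes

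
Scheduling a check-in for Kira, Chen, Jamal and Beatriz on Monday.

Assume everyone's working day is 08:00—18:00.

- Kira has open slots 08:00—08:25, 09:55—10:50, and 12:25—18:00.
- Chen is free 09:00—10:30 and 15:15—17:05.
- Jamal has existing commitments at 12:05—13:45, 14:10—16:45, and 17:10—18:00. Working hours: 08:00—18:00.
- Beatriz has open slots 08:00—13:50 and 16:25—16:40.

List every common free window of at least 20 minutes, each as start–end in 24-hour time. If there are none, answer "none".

09:55–10:30

Jamal free within 08:00–18:00: 08:00–12:05, 13:45–14:10, 16:45–17:10.
Kira ∩ Chen: 09:55–10:30, 15:15–17:05.
Kira ∩ Chen ∩ Jamal: 09:55–10:30, 16:45–17:05.
Kira ∩ Chen ∩ Jamal ∩ Beatriz: 09:55–10:30.
Windows ≥ 20 min: 09:55–10:30.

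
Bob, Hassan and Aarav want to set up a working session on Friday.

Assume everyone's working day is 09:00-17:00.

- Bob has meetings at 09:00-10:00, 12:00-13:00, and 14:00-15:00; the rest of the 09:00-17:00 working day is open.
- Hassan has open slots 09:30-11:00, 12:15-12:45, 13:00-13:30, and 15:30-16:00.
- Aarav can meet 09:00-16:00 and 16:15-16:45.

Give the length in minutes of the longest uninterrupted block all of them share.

Bob free within 09:00–17:00: 10:00–12:00, 13:00–14:00, 15:00–17:00.
Bob ∩ Hassan: 10:00–11:00, 13:00–13:30, 15:30–16:00.
Bob ∩ Hassan ∩ Aarav: 10:00–11:00, 13:00–13:30, 15:30–16:00.
Common window lengths: 60, 30, 30 min; longest is 60.

60 minutes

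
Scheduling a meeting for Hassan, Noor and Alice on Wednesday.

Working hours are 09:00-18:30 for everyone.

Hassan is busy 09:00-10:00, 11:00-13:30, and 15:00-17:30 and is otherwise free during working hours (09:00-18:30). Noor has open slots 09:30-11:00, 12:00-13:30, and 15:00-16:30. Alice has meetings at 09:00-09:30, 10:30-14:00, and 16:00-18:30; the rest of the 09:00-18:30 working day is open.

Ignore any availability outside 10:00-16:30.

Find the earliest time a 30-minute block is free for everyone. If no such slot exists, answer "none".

10:00

Hassan free within 09:00–18:30: 10:00–11:00, 13:30–15:00, 17:30–18:30.
Alice free within 09:00–18:30: 09:30–10:30, 14:00–16:00.
Hassan ∩ Noor: 10:00–11:00.
Hassan ∩ Noor ∩ Alice: 10:00–10:30.
Restricted to 10:00–16:30: 10:00–10:30.
Windows ≥ 30 min: 10:00–10:30.
Earliest such window starts at 10:00.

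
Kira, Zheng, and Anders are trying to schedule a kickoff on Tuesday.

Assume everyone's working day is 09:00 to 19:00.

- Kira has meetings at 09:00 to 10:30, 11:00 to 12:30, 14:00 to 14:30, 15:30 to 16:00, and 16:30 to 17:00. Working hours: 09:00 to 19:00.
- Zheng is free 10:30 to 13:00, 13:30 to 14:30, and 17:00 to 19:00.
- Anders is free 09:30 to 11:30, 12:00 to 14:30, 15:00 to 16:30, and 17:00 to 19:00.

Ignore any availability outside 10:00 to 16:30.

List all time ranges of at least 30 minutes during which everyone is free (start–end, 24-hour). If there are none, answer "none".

Kira free within 09:00–19:00: 10:30–11:00, 12:30–14:00, 14:30–15:30, 16:00–16:30, 17:00–19:00.
Kira ∩ Zheng: 10:30–11:00, 12:30–13:00, 13:30–14:00, 17:00–19:00.
Kira ∩ Zheng ∩ Anders: 10:30–11:00, 12:30–13:00, 13:30–14:00, 17:00–19:00.
Restricted to 10:00–16:30: 10:30–11:00, 12:30–13:00, 13:30–14:00.
Windows ≥ 30 min: 10:30–11:00, 12:30–13:00, 13:30–14:00.

10:30–11:00, 12:30–13:00, 13:30–14:00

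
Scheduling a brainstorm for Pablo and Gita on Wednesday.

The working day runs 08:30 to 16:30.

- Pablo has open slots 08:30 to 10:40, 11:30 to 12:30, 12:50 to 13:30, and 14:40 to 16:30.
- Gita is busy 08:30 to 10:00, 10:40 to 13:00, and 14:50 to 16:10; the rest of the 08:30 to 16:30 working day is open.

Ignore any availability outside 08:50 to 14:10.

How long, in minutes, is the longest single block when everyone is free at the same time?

Gita free within 08:30–16:30: 10:00–10:40, 13:00–14:50, 16:10–16:30.
Pablo ∩ Gita: 10:00–10:40, 13:00–13:30, 14:40–14:50, 16:10–16:30.
Restricted to 08:50–14:10: 10:00–10:40, 13:00–13:30.
Common window lengths: 40, 30 min; longest is 40.

40 minutes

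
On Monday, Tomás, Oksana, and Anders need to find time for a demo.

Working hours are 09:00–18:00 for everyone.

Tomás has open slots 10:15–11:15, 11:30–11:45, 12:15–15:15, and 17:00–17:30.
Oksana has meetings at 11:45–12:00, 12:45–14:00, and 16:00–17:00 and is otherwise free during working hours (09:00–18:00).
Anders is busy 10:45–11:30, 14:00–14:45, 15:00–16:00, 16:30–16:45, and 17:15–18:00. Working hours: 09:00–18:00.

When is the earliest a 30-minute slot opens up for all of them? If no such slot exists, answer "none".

Oksana free within 09:00–18:00: 09:00–11:45, 12:00–12:45, 14:00–16:00, 17:00–18:00.
Anders free within 09:00–18:00: 09:00–10:45, 11:30–14:00, 14:45–15:00, 16:00–16:30, 16:45–17:15.
Tomás ∩ Oksana: 10:15–11:15, 11:30–11:45, 12:15–12:45, 14:00–15:15, 17:00–17:30.
Tomás ∩ Oksana ∩ Anders: 10:15–10:45, 11:30–11:45, 12:15–12:45, 14:45–15:00, 17:00–17:15.
Windows ≥ 30 min: 10:15–10:45, 12:15–12:45.
Earliest such window starts at 10:15.

10:15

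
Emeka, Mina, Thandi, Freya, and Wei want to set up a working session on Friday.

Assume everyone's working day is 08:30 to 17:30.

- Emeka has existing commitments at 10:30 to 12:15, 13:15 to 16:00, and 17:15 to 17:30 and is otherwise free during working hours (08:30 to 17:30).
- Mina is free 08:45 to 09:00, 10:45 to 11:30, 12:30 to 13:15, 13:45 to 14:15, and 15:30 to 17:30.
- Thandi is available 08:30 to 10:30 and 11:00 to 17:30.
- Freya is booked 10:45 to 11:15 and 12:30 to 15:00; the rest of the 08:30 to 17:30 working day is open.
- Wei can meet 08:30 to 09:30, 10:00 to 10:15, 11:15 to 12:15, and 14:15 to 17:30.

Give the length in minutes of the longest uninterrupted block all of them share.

Emeka free within 08:30–17:30: 08:30–10:30, 12:15–13:15, 16:00–17:15.
Freya free within 08:30–17:30: 08:30–10:45, 11:15–12:30, 15:00–17:30.
Emeka ∩ Mina: 08:45–09:00, 12:30–13:15, 16:00–17:15.
Emeka ∩ Mina ∩ Thandi: 08:45–09:00, 12:30–13:15, 16:00–17:15.
Emeka ∩ Mina ∩ Thandi ∩ Freya: 08:45–09:00, 16:00–17:15.
Emeka ∩ Mina ∩ Thandi ∩ Freya ∩ Wei: 08:45–09:00, 16:00–17:15.
Common window lengths: 15, 75 min; longest is 75.

75 minutes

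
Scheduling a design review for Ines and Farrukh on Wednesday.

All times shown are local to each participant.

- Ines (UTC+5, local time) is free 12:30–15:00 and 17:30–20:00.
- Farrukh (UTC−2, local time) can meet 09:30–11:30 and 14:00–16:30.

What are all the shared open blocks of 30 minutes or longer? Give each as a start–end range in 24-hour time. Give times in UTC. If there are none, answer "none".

12:30–13:30

Ines → UTC: 07:30–10:00, 12:30–15:00.
Farrukh → UTC: 11:30–13:30, 16:00–18:30.
Ines ∩ Farrukh: 12:30–13:30.
Windows ≥ 30 min: 12:30–13:30.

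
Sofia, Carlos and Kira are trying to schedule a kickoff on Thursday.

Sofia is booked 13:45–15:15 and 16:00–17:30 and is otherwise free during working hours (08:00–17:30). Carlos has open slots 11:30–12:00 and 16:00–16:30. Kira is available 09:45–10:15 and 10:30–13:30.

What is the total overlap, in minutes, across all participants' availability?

30 minutes

Sofia free within 08:00–17:30: 08:00–13:45, 15:15–16:00.
Sofia ∩ Carlos: 11:30–12:00.
Sofia ∩ Carlos ∩ Kira: 11:30–12:00.
Total common minutes: 30.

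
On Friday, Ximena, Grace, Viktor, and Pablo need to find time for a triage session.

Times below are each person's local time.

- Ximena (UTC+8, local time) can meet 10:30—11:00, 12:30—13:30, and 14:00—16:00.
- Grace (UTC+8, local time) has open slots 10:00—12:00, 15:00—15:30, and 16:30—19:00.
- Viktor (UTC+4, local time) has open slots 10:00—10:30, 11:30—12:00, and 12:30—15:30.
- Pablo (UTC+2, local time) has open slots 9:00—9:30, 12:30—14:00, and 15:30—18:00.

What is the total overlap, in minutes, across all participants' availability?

0 minutes

Ximena → UTC: 02:30–03:00, 04:30–05:30, 06:00–08:00.
Grace → UTC: 02:00–04:00, 07:00–07:30, 08:30–11:00.
Viktor → UTC: 06:00–06:30, 07:30–08:00, 08:30–11:30.
Pablo → UTC: 07:00–07:30, 10:30–12:00, 13:30–16:00.
Ximena ∩ Grace: 02:30–03:00, 07:00–07:30.
Ximena ∩ Grace ∩ Viktor: (none).
Ximena ∩ Grace ∩ Viktor ∩ Pablo: (none).
Total common minutes: 0.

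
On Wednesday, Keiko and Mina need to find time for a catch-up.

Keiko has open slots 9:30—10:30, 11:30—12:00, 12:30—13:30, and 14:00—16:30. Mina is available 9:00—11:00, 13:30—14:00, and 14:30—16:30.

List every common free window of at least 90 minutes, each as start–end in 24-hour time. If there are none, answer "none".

Keiko ∩ Mina: 09:30–10:30, 14:30–16:30.
Windows ≥ 90 min: 14:30–16:30.

14:30–16:30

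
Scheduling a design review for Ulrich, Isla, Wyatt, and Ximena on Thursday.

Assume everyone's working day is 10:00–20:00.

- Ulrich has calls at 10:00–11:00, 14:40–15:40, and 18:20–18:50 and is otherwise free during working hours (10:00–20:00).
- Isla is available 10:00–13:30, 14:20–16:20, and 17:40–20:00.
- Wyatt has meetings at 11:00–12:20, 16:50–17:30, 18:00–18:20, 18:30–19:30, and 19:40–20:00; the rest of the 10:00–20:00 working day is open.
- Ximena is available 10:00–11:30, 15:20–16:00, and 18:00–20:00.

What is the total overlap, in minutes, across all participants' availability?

30 minutes

Ulrich free within 10:00–20:00: 11:00–14:40, 15:40–18:20, 18:50–20:00.
Wyatt free within 10:00–20:00: 10:00–11:00, 12:20–16:50, 17:30–18:00, 18:20–18:30, 19:30–19:40.
Ulrich ∩ Isla: 11:00–13:30, 14:20–14:40, 15:40–16:20, 17:40–18:20, 18:50–20:00.
Ulrich ∩ Isla ∩ Wyatt: 12:20–13:30, 14:20–14:40, 15:40–16:20, 17:40–18:00, 19:30–19:40.
Ulrich ∩ Isla ∩ Wyatt ∩ Ximena: 15:40–16:00, 19:30–19:40.
Total common minutes: 20 + 10 = 30.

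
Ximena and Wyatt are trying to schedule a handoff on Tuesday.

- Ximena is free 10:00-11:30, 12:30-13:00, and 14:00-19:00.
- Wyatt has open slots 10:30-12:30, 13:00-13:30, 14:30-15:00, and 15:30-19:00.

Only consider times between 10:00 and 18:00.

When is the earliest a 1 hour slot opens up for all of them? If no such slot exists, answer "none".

10:30

Ximena ∩ Wyatt: 10:30–11:30, 14:30–15:00, 15:30–19:00.
Restricted to 10:00–18:00: 10:30–11:30, 14:30–15:00, 15:30–18:00.
Windows ≥ 60 min: 10:30–11:30, 15:30–18:00.
Earliest such window starts at 10:30.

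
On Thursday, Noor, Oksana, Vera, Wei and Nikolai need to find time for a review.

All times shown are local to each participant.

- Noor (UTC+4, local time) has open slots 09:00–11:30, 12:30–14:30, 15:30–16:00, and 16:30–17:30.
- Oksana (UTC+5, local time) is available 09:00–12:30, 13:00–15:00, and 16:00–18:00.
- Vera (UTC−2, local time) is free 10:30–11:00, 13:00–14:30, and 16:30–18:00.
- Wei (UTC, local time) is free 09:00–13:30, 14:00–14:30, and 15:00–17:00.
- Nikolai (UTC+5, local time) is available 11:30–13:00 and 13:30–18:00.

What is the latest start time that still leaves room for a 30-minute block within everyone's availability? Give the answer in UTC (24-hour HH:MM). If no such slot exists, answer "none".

12:30

Noor → UTC: 05:00–07:30, 08:30–10:30, 11:30–12:00, 12:30–13:30.
Oksana → UTC: 04:00–07:30, 08:00–10:00, 11:00–13:00.
Vera → UTC: 12:30–13:00, 15:00–16:30, 18:30–20:00.
Wei → UTC: 09:00–13:30, 14:00–14:30, 15:00–17:00.
Nikolai → UTC: 06:30–08:00, 08:30–13:00.
Noor ∩ Oksana: 05:00–07:30, 08:30–10:00, 11:30–12:00, 12:30–13:00.
Noor ∩ Oksana ∩ Vera: 12:30–13:00.
Noor ∩ Oksana ∩ Vera ∩ Wei: 12:30–13:00.
Noor ∩ Oksana ∩ Vera ∩ Wei ∩ Nikolai: 12:30–13:00.
Windows ≥ 30 min: 12:30–13:00.
Latest start in the last window 12:30–13:00 is 13:00 − 30 min = 12:30.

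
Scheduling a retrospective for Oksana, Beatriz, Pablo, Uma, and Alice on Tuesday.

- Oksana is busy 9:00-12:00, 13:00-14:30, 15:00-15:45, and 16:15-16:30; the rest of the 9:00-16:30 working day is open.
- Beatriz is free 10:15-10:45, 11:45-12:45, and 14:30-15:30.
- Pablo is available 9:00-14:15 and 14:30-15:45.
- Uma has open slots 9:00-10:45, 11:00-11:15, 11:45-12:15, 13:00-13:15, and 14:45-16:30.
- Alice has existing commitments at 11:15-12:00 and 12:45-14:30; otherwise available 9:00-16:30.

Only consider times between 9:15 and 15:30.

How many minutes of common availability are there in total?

Oksana free within 09:00–16:30: 12:00–13:00, 14:30–15:00, 15:45–16:15.
Alice free within 09:00–16:30: 09:00–11:15, 12:00–12:45, 14:30–16:30.
Oksana ∩ Beatriz: 12:00–12:45, 14:30–15:00.
Oksana ∩ Beatriz ∩ Pablo: 12:00–12:45, 14:30–15:00.
Oksana ∩ Beatriz ∩ Pablo ∩ Uma: 12:00–12:15, 14:45–15:00.
Oksana ∩ Beatriz ∩ Pablo ∩ Uma ∩ Alice: 12:00–12:15, 14:45–15:00.
Restricted to 09:15–15:30: 12:00–12:15, 14:45–15:00.
Total common minutes: 15 + 15 = 30.

30 minutes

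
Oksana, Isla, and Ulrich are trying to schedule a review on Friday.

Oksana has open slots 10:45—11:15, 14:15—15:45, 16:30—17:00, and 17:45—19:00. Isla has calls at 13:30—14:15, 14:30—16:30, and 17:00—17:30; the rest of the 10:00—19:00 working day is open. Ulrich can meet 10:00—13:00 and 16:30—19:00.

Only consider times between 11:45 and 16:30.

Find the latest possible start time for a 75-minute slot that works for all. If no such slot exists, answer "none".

none

Isla free within 10:00–19:00: 10:00–13:30, 14:15–14:30, 16:30–17:00, 17:30–19:00.
Oksana ∩ Isla: 10:45–11:15, 14:15–14:30, 16:30–17:00, 17:45–19:00.
Oksana ∩ Isla ∩ Ulrich: 10:45–11:15, 16:30–17:00, 17:45–19:00.
Restricted to 11:45–16:30: (none).
Windows ≥ 75 min: (none).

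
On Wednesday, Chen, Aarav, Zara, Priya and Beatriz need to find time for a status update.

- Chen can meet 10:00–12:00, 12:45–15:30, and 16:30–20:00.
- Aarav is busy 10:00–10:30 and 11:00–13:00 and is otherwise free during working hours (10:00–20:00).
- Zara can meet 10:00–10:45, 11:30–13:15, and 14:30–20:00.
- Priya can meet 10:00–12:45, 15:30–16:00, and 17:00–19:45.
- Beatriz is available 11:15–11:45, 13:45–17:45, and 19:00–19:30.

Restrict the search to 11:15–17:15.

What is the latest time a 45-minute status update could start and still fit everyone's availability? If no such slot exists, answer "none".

none

Aarav free within 10:00–20:00: 10:30–11:00, 13:00–20:00.
Chen ∩ Aarav: 10:30–11:00, 13:00–15:30, 16:30–20:00.
Chen ∩ Aarav ∩ Zara: 10:30–10:45, 13:00–13:15, 14:30–15:30, 16:30–20:00.
Chen ∩ Aarav ∩ Zara ∩ Priya: 10:30–10:45, 17:00–19:45.
Chen ∩ Aarav ∩ Zara ∩ Priya ∩ Beatriz: 17:00–17:45, 19:00–19:30.
Restricted to 11:15–17:15: 17:00–17:15.
Windows ≥ 45 min: (none).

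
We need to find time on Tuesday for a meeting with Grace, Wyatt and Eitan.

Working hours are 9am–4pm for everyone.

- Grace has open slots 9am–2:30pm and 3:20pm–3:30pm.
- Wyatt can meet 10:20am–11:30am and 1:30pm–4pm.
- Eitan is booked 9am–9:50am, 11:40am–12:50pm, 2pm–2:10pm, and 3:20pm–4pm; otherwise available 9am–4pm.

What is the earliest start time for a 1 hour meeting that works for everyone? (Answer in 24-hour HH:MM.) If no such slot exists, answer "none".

Eitan free within 09:00–16:00: 09:50–11:40, 12:50–14:00, 14:10–15:20.
Grace ∩ Wyatt: 10:20–11:30, 13:30–14:30, 15:20–15:30.
Grace ∩ Wyatt ∩ Eitan: 10:20–11:30, 13:30–14:00, 14:10–14:30.
Windows ≥ 60 min: 10:20–11:30.
Earliest such window starts at 10:20.

10:20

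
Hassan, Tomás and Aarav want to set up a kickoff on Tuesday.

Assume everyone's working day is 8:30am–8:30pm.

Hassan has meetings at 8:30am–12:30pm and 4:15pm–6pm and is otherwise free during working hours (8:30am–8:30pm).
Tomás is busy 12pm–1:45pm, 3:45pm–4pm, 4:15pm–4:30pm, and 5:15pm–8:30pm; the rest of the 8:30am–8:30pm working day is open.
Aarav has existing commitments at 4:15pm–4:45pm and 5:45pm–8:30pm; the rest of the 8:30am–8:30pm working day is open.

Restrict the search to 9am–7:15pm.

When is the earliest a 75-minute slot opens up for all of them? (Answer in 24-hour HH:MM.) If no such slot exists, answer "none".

13:45

Hassan free within 08:30–20:30: 12:30–16:15, 18:00–20:30.
Tomás free within 08:30–20:30: 08:30–12:00, 13:45–15:45, 16:00–16:15, 16:30–17:15.
Aarav free within 08:30–20:30: 08:30–16:15, 16:45–17:45.
Hassan ∩ Tomás: 13:45–15:45, 16:00–16:15.
Hassan ∩ Tomás ∩ Aarav: 13:45–15:45, 16:00–16:15.
Restricted to 09:00–19:15: 13:45–15:45, 16:00–16:15.
Windows ≥ 75 min: 13:45–15:45.
Earliest such window starts at 13:45.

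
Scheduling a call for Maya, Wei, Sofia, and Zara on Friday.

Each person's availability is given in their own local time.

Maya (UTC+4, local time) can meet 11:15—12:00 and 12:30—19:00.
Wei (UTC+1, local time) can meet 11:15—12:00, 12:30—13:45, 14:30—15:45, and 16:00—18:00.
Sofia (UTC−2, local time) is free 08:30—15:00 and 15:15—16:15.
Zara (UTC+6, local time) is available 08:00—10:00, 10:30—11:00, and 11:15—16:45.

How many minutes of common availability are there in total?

15 minutes

Maya → UTC: 07:15–08:00, 08:30–15:00.
Wei → UTC: 10:15–11:00, 11:30–12:45, 13:30–14:45, 15:00–17:00.
Sofia → UTC: 10:30–17:00, 17:15–18:15.
Zara → UTC: 02:00–04:00, 04:30–05:00, 05:15–10:45.
Maya ∩ Wei: 10:15–11:00, 11:30–12:45, 13:30–14:45.
Maya ∩ Wei ∩ Sofia: 10:30–11:00, 11:30–12:45, 13:30–14:45.
Maya ∩ Wei ∩ Sofia ∩ Zara: 10:30–10:45.
Total common minutes: 15.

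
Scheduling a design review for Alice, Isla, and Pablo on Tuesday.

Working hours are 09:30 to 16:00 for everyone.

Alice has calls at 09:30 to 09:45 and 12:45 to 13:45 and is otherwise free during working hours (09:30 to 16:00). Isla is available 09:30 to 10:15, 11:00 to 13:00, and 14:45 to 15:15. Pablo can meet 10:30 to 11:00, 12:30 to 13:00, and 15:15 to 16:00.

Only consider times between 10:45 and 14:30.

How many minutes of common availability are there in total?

15 minutes

Alice free within 09:30–16:00: 09:45–12:45, 13:45–16:00.
Alice ∩ Isla: 09:45–10:15, 11:00–12:45, 14:45–15:15.
Alice ∩ Isla ∩ Pablo: 12:30–12:45.
Restricted to 10:45–14:30: 12:30–12:45.
Total common minutes: 15.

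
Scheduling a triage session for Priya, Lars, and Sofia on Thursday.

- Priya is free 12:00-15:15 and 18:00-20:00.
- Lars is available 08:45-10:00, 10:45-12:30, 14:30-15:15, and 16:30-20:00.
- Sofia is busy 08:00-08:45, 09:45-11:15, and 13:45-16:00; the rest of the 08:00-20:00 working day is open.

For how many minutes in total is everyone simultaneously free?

Sofia free within 08:00–20:00: 08:45–09:45, 11:15–13:45, 16:00–20:00.
Priya ∩ Lars: 12:00–12:30, 14:30–15:15, 18:00–20:00.
Priya ∩ Lars ∩ Sofia: 12:00–12:30, 18:00–20:00.
Total common minutes: 30 + 120 = 150.

150 minutes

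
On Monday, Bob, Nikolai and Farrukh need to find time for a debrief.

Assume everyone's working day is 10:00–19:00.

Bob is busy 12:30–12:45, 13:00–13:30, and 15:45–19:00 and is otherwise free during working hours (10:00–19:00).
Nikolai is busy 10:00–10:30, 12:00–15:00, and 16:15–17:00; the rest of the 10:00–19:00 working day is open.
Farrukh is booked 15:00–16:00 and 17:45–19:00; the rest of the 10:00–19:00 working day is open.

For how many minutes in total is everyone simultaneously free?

90 minutes

Bob free within 10:00–19:00: 10:00–12:30, 12:45–13:00, 13:30–15:45.
Nikolai free within 10:00–19:00: 10:30–12:00, 15:00–16:15, 17:00–19:00.
Farrukh free within 10:00–19:00: 10:00–15:00, 16:00–17:45.
Bob ∩ Nikolai: 10:30–12:00, 15:00–15:45.
Bob ∩ Nikolai ∩ Farrukh: 10:30–12:00.
Total common minutes: 90.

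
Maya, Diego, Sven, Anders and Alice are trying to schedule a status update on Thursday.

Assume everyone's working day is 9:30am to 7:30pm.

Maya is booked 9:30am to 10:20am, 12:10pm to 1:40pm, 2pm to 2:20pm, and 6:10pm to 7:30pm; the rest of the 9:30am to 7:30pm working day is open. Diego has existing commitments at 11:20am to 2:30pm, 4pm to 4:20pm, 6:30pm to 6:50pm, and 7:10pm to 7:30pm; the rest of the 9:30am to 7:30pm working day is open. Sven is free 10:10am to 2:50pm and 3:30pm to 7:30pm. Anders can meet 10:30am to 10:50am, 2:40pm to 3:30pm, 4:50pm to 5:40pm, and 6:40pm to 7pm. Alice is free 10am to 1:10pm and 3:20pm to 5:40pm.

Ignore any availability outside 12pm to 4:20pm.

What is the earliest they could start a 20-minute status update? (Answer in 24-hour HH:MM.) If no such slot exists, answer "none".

Maya free within 09:30–19:30: 10:20–12:10, 13:40–14:00, 14:20–18:10.
Diego free within 09:30–19:30: 09:30–11:20, 14:30–16:00, 16:20–18:30, 18:50–19:10.
Maya ∩ Diego: 10:20–11:20, 14:30–16:00, 16:20–18:10.
Maya ∩ Diego ∩ Sven: 10:20–11:20, 14:30–14:50, 15:30–16:00, 16:20–18:10.
Maya ∩ Diego ∩ Sven ∩ Anders: 10:30–10:50, 14:40–14:50, 16:50–17:40.
Maya ∩ Diego ∩ Sven ∩ Anders ∩ Alice: 10:30–10:50, 16:50–17:40.
Restricted to 12:00–16:20: (none).
Windows ≥ 20 min: (none).

none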